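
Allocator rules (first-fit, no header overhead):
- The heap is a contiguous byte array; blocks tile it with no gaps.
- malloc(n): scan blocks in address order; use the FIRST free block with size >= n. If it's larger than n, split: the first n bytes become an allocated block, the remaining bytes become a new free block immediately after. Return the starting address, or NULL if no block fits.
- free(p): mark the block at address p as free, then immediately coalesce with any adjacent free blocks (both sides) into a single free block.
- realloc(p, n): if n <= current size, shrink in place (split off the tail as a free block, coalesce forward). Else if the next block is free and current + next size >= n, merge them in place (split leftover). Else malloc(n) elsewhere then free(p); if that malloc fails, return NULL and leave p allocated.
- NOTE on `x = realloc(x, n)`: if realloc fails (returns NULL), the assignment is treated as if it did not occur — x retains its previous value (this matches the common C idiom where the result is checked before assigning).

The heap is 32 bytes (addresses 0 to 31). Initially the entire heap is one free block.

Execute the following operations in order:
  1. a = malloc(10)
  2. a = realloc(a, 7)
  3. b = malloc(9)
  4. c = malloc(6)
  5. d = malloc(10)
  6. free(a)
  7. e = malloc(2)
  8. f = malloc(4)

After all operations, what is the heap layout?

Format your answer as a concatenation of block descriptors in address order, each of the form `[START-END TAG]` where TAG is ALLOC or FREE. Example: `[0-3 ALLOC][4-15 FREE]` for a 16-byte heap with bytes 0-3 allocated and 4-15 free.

Answer: [0-1 ALLOC][2-5 ALLOC][6-6 FREE][7-15 ALLOC][16-21 ALLOC][22-31 ALLOC]

Derivation:
Op 1: a = malloc(10) -> a = 0; heap: [0-9 ALLOC][10-31 FREE]
Op 2: a = realloc(a, 7) -> a = 0; heap: [0-6 ALLOC][7-31 FREE]
Op 3: b = malloc(9) -> b = 7; heap: [0-6 ALLOC][7-15 ALLOC][16-31 FREE]
Op 4: c = malloc(6) -> c = 16; heap: [0-6 ALLOC][7-15 ALLOC][16-21 ALLOC][22-31 FREE]
Op 5: d = malloc(10) -> d = 22; heap: [0-6 ALLOC][7-15 ALLOC][16-21 ALLOC][22-31 ALLOC]
Op 6: free(a) -> (freed a); heap: [0-6 FREE][7-15 ALLOC][16-21 ALLOC][22-31 ALLOC]
Op 7: e = malloc(2) -> e = 0; heap: [0-1 ALLOC][2-6 FREE][7-15 ALLOC][16-21 ALLOC][22-31 ALLOC]
Op 8: f = malloc(4) -> f = 2; heap: [0-1 ALLOC][2-5 ALLOC][6-6 FREE][7-15 ALLOC][16-21 ALLOC][22-31 ALLOC]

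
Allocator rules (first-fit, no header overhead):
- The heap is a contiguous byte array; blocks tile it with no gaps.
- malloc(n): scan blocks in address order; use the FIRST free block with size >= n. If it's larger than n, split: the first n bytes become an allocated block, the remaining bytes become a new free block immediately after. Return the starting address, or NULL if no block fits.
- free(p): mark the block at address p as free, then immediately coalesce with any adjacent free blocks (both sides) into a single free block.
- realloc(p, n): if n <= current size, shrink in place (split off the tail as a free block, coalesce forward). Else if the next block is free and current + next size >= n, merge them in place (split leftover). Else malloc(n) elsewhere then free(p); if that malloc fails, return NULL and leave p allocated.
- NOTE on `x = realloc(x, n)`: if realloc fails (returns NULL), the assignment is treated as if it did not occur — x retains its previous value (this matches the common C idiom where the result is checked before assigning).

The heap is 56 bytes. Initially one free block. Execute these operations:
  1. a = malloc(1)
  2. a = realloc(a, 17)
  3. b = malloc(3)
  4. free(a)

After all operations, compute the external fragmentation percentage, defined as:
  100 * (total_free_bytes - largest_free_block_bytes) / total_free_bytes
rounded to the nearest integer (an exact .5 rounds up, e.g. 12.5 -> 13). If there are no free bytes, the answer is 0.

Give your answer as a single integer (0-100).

Op 1: a = malloc(1) -> a = 0; heap: [0-0 ALLOC][1-55 FREE]
Op 2: a = realloc(a, 17) -> a = 0; heap: [0-16 ALLOC][17-55 FREE]
Op 3: b = malloc(3) -> b = 17; heap: [0-16 ALLOC][17-19 ALLOC][20-55 FREE]
Op 4: free(a) -> (freed a); heap: [0-16 FREE][17-19 ALLOC][20-55 FREE]
Free blocks: [17 36] total_free=53 largest=36 -> 100*(53-36)/53 = 1700/53 ≈ 32.075 -> rounds to 32

Answer: 32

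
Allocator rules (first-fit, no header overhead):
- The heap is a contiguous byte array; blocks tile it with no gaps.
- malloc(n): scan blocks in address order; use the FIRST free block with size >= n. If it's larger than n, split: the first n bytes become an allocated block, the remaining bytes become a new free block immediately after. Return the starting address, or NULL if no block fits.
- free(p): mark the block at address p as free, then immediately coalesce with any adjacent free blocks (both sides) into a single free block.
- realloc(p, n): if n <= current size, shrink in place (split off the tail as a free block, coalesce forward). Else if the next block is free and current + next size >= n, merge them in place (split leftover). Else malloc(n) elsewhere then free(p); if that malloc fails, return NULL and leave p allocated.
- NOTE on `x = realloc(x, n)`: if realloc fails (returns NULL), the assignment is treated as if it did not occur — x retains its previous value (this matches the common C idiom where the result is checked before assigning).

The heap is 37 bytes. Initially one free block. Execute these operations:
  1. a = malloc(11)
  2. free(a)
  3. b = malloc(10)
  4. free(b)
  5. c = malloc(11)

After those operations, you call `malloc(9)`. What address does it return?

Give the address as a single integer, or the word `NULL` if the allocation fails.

Answer: 11

Derivation:
Op 1: a = malloc(11) -> a = 0; heap: [0-10 ALLOC][11-36 FREE]
Op 2: free(a) -> (freed a); heap: [0-36 FREE]
Op 3: b = malloc(10) -> b = 0; heap: [0-9 ALLOC][10-36 FREE]
Op 4: free(b) -> (freed b); heap: [0-36 FREE]
Op 5: c = malloc(11) -> c = 0; heap: [0-10 ALLOC][11-36 FREE]
malloc(9): first-fit scan over [0-10 ALLOC][11-36 FREE] -> 11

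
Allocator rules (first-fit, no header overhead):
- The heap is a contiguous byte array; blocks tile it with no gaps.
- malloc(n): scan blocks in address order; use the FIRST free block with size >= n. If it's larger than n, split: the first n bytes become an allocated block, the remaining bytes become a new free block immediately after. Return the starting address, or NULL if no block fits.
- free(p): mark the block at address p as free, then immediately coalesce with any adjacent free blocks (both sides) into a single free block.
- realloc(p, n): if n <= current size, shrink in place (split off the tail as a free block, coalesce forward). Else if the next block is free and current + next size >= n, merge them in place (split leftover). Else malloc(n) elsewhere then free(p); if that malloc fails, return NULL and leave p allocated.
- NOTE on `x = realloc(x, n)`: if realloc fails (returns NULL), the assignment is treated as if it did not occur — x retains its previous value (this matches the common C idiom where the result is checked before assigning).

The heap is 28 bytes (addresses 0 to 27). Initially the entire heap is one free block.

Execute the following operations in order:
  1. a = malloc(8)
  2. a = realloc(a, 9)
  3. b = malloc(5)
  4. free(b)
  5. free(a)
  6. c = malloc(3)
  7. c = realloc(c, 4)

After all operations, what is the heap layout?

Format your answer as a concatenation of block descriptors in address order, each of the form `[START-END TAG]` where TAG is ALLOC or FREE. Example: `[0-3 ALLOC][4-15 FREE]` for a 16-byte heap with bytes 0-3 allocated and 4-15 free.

Answer: [0-3 ALLOC][4-27 FREE]

Derivation:
Op 1: a = malloc(8) -> a = 0; heap: [0-7 ALLOC][8-27 FREE]
Op 2: a = realloc(a, 9) -> a = 0; heap: [0-8 ALLOC][9-27 FREE]
Op 3: b = malloc(5) -> b = 9; heap: [0-8 ALLOC][9-13 ALLOC][14-27 FREE]
Op 4: free(b) -> (freed b); heap: [0-8 ALLOC][9-27 FREE]
Op 5: free(a) -> (freed a); heap: [0-27 FREE]
Op 6: c = malloc(3) -> c = 0; heap: [0-2 ALLOC][3-27 FREE]
Op 7: c = realloc(c, 4) -> c = 0; heap: [0-3 ALLOC][4-27 FREE]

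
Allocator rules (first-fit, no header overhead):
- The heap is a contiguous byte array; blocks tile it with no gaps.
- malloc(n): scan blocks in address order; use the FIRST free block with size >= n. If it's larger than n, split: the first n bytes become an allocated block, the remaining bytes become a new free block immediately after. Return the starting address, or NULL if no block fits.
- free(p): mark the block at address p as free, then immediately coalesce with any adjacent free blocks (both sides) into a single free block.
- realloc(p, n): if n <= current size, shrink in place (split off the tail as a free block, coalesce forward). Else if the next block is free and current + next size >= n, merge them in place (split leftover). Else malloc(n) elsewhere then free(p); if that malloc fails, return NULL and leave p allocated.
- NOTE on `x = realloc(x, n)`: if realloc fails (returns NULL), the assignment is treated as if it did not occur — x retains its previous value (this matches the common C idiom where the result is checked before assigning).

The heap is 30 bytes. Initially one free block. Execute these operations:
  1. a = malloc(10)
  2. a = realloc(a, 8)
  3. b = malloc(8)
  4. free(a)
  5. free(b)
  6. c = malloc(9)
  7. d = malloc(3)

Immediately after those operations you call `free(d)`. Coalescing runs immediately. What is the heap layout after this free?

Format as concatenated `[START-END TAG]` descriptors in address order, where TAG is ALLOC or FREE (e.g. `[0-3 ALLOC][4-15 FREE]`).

Op 1: a = malloc(10) -> a = 0; heap: [0-9 ALLOC][10-29 FREE]
Op 2: a = realloc(a, 8) -> a = 0; heap: [0-7 ALLOC][8-29 FREE]
Op 3: b = malloc(8) -> b = 8; heap: [0-7 ALLOC][8-15 ALLOC][16-29 FREE]
Op 4: free(a) -> (freed a); heap: [0-7 FREE][8-15 ALLOC][16-29 FREE]
Op 5: free(b) -> (freed b); heap: [0-29 FREE]
Op 6: c = malloc(9) -> c = 0; heap: [0-8 ALLOC][9-29 FREE]
Op 7: d = malloc(3) -> d = 9; heap: [0-8 ALLOC][9-11 ALLOC][12-29 FREE]
free(d): d = 9 -> block [9-11 ALLOC]; mark free, coalesce with adjacent free neighbors -> [0-8 ALLOC][9-29 FREE]

Answer: [0-8 ALLOC][9-29 FREE]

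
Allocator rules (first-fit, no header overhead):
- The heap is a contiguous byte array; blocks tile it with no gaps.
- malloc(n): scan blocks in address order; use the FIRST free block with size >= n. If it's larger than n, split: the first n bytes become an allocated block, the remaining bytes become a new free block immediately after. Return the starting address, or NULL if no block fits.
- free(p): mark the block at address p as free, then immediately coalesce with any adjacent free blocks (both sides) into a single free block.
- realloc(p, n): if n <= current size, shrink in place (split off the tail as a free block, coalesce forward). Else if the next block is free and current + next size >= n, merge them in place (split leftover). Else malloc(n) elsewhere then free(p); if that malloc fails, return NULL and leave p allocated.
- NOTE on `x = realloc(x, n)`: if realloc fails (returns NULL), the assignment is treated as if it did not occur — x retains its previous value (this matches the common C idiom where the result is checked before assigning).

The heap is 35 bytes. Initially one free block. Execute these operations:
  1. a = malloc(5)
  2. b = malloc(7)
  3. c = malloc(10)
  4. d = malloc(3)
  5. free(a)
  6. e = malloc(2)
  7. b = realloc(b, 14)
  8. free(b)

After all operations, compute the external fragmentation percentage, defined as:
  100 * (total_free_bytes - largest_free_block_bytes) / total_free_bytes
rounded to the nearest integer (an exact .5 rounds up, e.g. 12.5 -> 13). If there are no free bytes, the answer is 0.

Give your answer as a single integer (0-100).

Answer: 50

Derivation:
Op 1: a = malloc(5) -> a = 0; heap: [0-4 ALLOC][5-34 FREE]
Op 2: b = malloc(7) -> b = 5; heap: [0-4 ALLOC][5-11 ALLOC][12-34 FREE]
Op 3: c = malloc(10) -> c = 12; heap: [0-4 ALLOC][5-11 ALLOC][12-21 ALLOC][22-34 FREE]
Op 4: d = malloc(3) -> d = 22; heap: [0-4 ALLOC][5-11 ALLOC][12-21 ALLOC][22-24 ALLOC][25-34 FREE]
Op 5: free(a) -> (freed a); heap: [0-4 FREE][5-11 ALLOC][12-21 ALLOC][22-24 ALLOC][25-34 FREE]
Op 6: e = malloc(2) -> e = 0; heap: [0-1 ALLOC][2-4 FREE][5-11 ALLOC][12-21 ALLOC][22-24 ALLOC][25-34 FREE]
Op 7: b = realloc(b, 14) -> NULL (b unchanged); heap: [0-1 ALLOC][2-4 FREE][5-11 ALLOC][12-21 ALLOC][22-24 ALLOC][25-34 FREE]
Op 8: free(b) -> (freed b); heap: [0-1 ALLOC][2-11 FREE][12-21 ALLOC][22-24 ALLOC][25-34 FREE]
Free blocks: [10 10] total_free=20 largest=10 -> 100*(20-10)/20 = 1000/20 = 50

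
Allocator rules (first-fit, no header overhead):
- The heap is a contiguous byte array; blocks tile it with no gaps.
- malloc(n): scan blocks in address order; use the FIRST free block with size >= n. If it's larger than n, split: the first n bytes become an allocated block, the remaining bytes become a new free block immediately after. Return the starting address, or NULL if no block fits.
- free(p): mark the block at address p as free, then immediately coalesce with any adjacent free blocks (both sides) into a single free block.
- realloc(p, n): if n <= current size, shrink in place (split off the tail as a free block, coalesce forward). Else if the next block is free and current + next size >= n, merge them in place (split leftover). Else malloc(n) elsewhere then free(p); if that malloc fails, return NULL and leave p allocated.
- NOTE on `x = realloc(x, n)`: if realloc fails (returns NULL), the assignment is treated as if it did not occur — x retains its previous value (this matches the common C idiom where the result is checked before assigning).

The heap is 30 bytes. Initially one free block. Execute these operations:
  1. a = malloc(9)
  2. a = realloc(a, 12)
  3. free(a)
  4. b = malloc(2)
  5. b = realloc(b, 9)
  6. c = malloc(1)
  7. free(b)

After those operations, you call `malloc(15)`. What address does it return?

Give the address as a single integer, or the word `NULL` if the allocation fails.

Answer: 10

Derivation:
Op 1: a = malloc(9) -> a = 0; heap: [0-8 ALLOC][9-29 FREE]
Op 2: a = realloc(a, 12) -> a = 0; heap: [0-11 ALLOC][12-29 FREE]
Op 3: free(a) -> (freed a); heap: [0-29 FREE]
Op 4: b = malloc(2) -> b = 0; heap: [0-1 ALLOC][2-29 FREE]
Op 5: b = realloc(b, 9) -> b = 0; heap: [0-8 ALLOC][9-29 FREE]
Op 6: c = malloc(1) -> c = 9; heap: [0-8 ALLOC][9-9 ALLOC][10-29 FREE]
Op 7: free(b) -> (freed b); heap: [0-8 FREE][9-9 ALLOC][10-29 FREE]
malloc(15): first-fit scan over [0-8 FREE][9-9 ALLOC][10-29 FREE] -> 10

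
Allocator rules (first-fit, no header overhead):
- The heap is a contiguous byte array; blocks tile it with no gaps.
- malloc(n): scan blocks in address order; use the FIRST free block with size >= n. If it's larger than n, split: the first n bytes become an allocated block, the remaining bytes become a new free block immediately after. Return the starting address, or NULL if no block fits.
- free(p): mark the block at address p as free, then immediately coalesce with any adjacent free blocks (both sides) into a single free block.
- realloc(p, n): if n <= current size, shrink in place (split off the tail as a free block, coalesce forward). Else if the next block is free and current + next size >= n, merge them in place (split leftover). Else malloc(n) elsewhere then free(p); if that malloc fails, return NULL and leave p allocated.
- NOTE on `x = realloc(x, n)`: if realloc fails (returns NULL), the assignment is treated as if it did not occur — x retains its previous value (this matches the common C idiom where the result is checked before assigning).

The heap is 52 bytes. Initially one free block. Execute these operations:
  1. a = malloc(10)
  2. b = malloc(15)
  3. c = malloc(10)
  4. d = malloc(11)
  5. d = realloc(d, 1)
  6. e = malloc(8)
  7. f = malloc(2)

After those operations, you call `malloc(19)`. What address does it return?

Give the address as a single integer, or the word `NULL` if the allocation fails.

Answer: NULL

Derivation:
Op 1: a = malloc(10) -> a = 0; heap: [0-9 ALLOC][10-51 FREE]
Op 2: b = malloc(15) -> b = 10; heap: [0-9 ALLOC][10-24 ALLOC][25-51 FREE]
Op 3: c = malloc(10) -> c = 25; heap: [0-9 ALLOC][10-24 ALLOC][25-34 ALLOC][35-51 FREE]
Op 4: d = malloc(11) -> d = 35; heap: [0-9 ALLOC][10-24 ALLOC][25-34 ALLOC][35-45 ALLOC][46-51 FREE]
Op 5: d = realloc(d, 1) -> d = 35; heap: [0-9 ALLOC][10-24 ALLOC][25-34 ALLOC][35-35 ALLOC][36-51 FREE]
Op 6: e = malloc(8) -> e = 36; heap: [0-9 ALLOC][10-24 ALLOC][25-34 ALLOC][35-35 ALLOC][36-43 ALLOC][44-51 FREE]
Op 7: f = malloc(2) -> f = 44; heap: [0-9 ALLOC][10-24 ALLOC][25-34 ALLOC][35-35 ALLOC][36-43 ALLOC][44-45 ALLOC][46-51 FREE]
malloc(19): first-fit scan over [0-9 ALLOC][10-24 ALLOC][25-34 ALLOC][35-35 ALLOC][36-43 ALLOC][44-45 ALLOC][46-51 FREE] -> NULL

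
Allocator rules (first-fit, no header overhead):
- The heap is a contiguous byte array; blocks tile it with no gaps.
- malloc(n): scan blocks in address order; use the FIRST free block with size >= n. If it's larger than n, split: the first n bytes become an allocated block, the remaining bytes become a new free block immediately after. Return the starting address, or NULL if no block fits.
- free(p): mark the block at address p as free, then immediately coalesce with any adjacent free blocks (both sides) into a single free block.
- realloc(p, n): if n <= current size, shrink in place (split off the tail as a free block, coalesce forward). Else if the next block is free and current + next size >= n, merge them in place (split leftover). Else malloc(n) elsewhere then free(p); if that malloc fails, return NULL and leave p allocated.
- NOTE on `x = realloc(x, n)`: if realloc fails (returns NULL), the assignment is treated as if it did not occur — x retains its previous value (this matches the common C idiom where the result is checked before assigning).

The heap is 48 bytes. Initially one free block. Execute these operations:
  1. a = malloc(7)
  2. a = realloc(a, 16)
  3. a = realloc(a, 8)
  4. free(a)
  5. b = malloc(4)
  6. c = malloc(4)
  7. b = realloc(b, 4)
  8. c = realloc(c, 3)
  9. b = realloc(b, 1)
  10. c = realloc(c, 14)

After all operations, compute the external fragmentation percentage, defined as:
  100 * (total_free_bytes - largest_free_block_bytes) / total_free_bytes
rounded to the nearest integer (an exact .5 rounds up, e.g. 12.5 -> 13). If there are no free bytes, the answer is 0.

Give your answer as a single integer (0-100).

Op 1: a = malloc(7) -> a = 0; heap: [0-6 ALLOC][7-47 FREE]
Op 2: a = realloc(a, 16) -> a = 0; heap: [0-15 ALLOC][16-47 FREE]
Op 3: a = realloc(a, 8) -> a = 0; heap: [0-7 ALLOC][8-47 FREE]
Op 4: free(a) -> (freed a); heap: [0-47 FREE]
Op 5: b = malloc(4) -> b = 0; heap: [0-3 ALLOC][4-47 FREE]
Op 6: c = malloc(4) -> c = 4; heap: [0-3 ALLOC][4-7 ALLOC][8-47 FREE]
Op 7: b = realloc(b, 4) -> b = 0; heap: [0-3 ALLOC][4-7 ALLOC][8-47 FREE]
Op 8: c = realloc(c, 3) -> c = 4; heap: [0-3 ALLOC][4-6 ALLOC][7-47 FREE]
Op 9: b = realloc(b, 1) -> b = 0; heap: [0-0 ALLOC][1-3 FREE][4-6 ALLOC][7-47 FREE]
Op 10: c = realloc(c, 14) -> c = 4; heap: [0-0 ALLOC][1-3 FREE][4-17 ALLOC][18-47 FREE]
Free blocks: [3 30] total_free=33 largest=30 -> 100*(33-30)/33 = 300/33 ≈ 9.091 -> rounds to 9

Answer: 9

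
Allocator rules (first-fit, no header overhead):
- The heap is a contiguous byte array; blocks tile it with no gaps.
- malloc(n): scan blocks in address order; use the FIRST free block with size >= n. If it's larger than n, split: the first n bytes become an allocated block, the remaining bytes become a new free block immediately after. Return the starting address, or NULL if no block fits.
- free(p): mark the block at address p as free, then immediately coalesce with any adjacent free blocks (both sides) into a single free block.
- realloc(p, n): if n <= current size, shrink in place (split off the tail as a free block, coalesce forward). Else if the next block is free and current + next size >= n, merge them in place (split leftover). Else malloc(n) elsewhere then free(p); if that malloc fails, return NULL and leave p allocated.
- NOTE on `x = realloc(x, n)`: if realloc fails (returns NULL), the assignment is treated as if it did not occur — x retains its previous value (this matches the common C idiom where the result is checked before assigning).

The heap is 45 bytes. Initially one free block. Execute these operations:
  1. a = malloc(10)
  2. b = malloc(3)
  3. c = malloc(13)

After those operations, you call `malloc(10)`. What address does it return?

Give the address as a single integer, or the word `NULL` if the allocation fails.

Answer: 26

Derivation:
Op 1: a = malloc(10) -> a = 0; heap: [0-9 ALLOC][10-44 FREE]
Op 2: b = malloc(3) -> b = 10; heap: [0-9 ALLOC][10-12 ALLOC][13-44 FREE]
Op 3: c = malloc(13) -> c = 13; heap: [0-9 ALLOC][10-12 ALLOC][13-25 ALLOC][26-44 FREE]
malloc(10): first-fit scan over [0-9 ALLOC][10-12 ALLOC][13-25 ALLOC][26-44 FREE] -> 26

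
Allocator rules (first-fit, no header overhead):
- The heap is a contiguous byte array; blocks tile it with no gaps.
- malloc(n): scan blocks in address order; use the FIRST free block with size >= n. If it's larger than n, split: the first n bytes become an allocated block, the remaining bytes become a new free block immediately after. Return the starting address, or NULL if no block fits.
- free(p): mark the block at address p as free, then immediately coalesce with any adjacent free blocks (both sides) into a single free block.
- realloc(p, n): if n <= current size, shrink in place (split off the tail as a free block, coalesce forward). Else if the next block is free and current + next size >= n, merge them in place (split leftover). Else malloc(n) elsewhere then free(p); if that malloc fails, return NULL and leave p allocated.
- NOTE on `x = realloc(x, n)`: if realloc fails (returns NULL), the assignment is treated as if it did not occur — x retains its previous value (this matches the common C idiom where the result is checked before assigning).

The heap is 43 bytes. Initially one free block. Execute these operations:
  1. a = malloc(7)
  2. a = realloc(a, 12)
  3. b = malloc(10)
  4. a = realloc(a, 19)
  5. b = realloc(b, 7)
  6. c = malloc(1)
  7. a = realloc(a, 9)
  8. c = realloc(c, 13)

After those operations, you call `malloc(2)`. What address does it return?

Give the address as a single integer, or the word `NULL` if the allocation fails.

Answer: 1

Derivation:
Op 1: a = malloc(7) -> a = 0; heap: [0-6 ALLOC][7-42 FREE]
Op 2: a = realloc(a, 12) -> a = 0; heap: [0-11 ALLOC][12-42 FREE]
Op 3: b = malloc(10) -> b = 12; heap: [0-11 ALLOC][12-21 ALLOC][22-42 FREE]
Op 4: a = realloc(a, 19) -> a = 22; heap: [0-11 FREE][12-21 ALLOC][22-40 ALLOC][41-42 FREE]
Op 5: b = realloc(b, 7) -> b = 12; heap: [0-11 FREE][12-18 ALLOC][19-21 FREE][22-40 ALLOC][41-42 FREE]
Op 6: c = malloc(1) -> c = 0; heap: [0-0 ALLOC][1-11 FREE][12-18 ALLOC][19-21 FREE][22-40 ALLOC][41-42 FREE]
Op 7: a = realloc(a, 9) -> a = 22; heap: [0-0 ALLOC][1-11 FREE][12-18 ALLOC][19-21 FREE][22-30 ALLOC][31-42 FREE]
Op 8: c = realloc(c, 13) -> NULL (c unchanged); heap: [0-0 ALLOC][1-11 FREE][12-18 ALLOC][19-21 FREE][22-30 ALLOC][31-42 FREE]
malloc(2): first-fit scan over [0-0 ALLOC][1-11 FREE][12-18 ALLOC][19-21 FREE][22-30 ALLOC][31-42 FREE] -> 1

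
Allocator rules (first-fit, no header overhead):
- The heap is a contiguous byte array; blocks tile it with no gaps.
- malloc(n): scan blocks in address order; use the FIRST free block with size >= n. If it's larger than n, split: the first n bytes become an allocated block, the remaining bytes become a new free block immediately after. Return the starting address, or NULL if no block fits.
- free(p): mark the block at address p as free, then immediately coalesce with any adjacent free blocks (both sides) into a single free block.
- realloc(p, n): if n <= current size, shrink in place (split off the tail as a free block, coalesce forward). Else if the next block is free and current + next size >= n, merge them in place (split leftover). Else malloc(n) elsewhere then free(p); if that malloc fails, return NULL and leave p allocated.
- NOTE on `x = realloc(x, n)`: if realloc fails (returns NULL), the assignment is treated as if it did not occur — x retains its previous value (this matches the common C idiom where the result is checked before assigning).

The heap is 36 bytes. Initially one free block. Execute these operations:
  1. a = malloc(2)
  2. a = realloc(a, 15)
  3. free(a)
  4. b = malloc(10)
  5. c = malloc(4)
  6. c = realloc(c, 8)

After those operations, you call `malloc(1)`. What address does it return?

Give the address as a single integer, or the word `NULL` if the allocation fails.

Answer: 18

Derivation:
Op 1: a = malloc(2) -> a = 0; heap: [0-1 ALLOC][2-35 FREE]
Op 2: a = realloc(a, 15) -> a = 0; heap: [0-14 ALLOC][15-35 FREE]
Op 3: free(a) -> (freed a); heap: [0-35 FREE]
Op 4: b = malloc(10) -> b = 0; heap: [0-9 ALLOC][10-35 FREE]
Op 5: c = malloc(4) -> c = 10; heap: [0-9 ALLOC][10-13 ALLOC][14-35 FREE]
Op 6: c = realloc(c, 8) -> c = 10; heap: [0-9 ALLOC][10-17 ALLOC][18-35 FREE]
malloc(1): first-fit scan over [0-9 ALLOC][10-17 ALLOC][18-35 FREE] -> 18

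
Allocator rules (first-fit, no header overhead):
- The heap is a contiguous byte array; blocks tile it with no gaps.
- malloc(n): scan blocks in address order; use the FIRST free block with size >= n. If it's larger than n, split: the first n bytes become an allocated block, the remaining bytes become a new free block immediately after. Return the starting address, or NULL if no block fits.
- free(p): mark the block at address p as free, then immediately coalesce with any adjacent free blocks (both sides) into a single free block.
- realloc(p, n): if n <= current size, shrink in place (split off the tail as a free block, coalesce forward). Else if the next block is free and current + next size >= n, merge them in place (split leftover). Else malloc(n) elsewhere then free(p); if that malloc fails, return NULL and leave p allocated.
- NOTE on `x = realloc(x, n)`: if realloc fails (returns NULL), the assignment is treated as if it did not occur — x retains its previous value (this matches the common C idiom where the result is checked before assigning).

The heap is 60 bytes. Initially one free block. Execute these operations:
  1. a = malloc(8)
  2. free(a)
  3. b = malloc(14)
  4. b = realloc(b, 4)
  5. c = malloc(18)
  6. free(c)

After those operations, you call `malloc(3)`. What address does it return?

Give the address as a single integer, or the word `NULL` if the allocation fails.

Answer: 4

Derivation:
Op 1: a = malloc(8) -> a = 0; heap: [0-7 ALLOC][8-59 FREE]
Op 2: free(a) -> (freed a); heap: [0-59 FREE]
Op 3: b = malloc(14) -> b = 0; heap: [0-13 ALLOC][14-59 FREE]
Op 4: b = realloc(b, 4) -> b = 0; heap: [0-3 ALLOC][4-59 FREE]
Op 5: c = malloc(18) -> c = 4; heap: [0-3 ALLOC][4-21 ALLOC][22-59 FREE]
Op 6: free(c) -> (freed c); heap: [0-3 ALLOC][4-59 FREE]
malloc(3): first-fit scan over [0-3 ALLOC][4-59 FREE] -> 4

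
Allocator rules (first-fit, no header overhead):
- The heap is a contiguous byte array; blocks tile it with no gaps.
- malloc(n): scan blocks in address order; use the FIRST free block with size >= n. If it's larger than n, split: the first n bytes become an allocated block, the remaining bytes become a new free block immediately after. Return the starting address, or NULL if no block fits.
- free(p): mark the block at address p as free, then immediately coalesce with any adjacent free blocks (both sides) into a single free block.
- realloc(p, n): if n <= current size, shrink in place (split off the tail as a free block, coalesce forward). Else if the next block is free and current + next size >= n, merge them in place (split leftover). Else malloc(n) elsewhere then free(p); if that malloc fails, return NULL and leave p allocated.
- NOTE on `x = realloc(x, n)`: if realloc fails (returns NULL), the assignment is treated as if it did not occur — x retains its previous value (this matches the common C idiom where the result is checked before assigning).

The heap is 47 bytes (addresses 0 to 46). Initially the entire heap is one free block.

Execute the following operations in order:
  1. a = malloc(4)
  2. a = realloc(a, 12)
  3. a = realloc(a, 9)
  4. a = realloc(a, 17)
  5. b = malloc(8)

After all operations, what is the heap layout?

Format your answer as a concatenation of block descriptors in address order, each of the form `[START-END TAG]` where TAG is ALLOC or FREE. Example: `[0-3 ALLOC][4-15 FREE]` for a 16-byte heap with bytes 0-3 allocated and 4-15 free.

Op 1: a = malloc(4) -> a = 0; heap: [0-3 ALLOC][4-46 FREE]
Op 2: a = realloc(a, 12) -> a = 0; heap: [0-11 ALLOC][12-46 FREE]
Op 3: a = realloc(a, 9) -> a = 0; heap: [0-8 ALLOC][9-46 FREE]
Op 4: a = realloc(a, 17) -> a = 0; heap: [0-16 ALLOC][17-46 FREE]
Op 5: b = malloc(8) -> b = 17; heap: [0-16 ALLOC][17-24 ALLOC][25-46 FREE]

Answer: [0-16 ALLOC][17-24 ALLOC][25-46 FREE]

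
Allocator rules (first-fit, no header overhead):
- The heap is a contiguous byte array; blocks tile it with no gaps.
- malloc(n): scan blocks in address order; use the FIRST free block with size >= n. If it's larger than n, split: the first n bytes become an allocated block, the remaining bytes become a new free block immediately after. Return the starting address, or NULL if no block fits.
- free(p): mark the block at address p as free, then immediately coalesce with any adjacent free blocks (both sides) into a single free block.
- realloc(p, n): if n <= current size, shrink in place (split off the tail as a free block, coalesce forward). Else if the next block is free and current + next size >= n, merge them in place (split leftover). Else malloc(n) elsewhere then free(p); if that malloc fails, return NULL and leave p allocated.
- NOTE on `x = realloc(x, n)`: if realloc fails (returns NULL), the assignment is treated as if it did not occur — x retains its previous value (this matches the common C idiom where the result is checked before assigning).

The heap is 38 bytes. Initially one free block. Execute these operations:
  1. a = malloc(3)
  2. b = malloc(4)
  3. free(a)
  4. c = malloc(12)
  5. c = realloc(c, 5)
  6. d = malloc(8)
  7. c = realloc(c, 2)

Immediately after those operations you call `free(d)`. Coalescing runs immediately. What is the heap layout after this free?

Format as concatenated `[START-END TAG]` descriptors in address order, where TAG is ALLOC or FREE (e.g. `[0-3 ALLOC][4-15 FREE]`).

Op 1: a = malloc(3) -> a = 0; heap: [0-2 ALLOC][3-37 FREE]
Op 2: b = malloc(4) -> b = 3; heap: [0-2 ALLOC][3-6 ALLOC][7-37 FREE]
Op 3: free(a) -> (freed a); heap: [0-2 FREE][3-6 ALLOC][7-37 FREE]
Op 4: c = malloc(12) -> c = 7; heap: [0-2 FREE][3-6 ALLOC][7-18 ALLOC][19-37 FREE]
Op 5: c = realloc(c, 5) -> c = 7; heap: [0-2 FREE][3-6 ALLOC][7-11 ALLOC][12-37 FREE]
Op 6: d = malloc(8) -> d = 12; heap: [0-2 FREE][3-6 ALLOC][7-11 ALLOC][12-19 ALLOC][20-37 FREE]
Op 7: c = realloc(c, 2) -> c = 7; heap: [0-2 FREE][3-6 ALLOC][7-8 ALLOC][9-11 FREE][12-19 ALLOC][20-37 FREE]
free(d): d = 12 -> block [12-19 ALLOC]; mark free, coalesce with adjacent free neighbors -> [0-2 FREE][3-6 ALLOC][7-8 ALLOC][9-37 FREE]

Answer: [0-2 FREE][3-6 ALLOC][7-8 ALLOC][9-37 FREE]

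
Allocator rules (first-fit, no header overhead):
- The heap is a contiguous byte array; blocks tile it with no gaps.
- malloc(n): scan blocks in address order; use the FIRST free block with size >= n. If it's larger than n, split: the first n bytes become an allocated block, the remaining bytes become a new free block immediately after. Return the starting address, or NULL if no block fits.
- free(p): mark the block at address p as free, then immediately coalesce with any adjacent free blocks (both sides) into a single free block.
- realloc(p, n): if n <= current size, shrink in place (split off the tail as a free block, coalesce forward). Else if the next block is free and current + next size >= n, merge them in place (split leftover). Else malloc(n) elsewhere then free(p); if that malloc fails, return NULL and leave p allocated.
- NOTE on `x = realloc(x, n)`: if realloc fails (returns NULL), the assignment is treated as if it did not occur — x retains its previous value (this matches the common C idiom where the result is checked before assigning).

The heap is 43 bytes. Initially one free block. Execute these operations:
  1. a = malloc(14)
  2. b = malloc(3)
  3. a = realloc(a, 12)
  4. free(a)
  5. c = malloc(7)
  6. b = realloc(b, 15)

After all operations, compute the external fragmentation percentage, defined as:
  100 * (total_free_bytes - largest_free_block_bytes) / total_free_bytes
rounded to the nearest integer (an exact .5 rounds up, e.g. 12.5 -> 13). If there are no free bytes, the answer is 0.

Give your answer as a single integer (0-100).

Op 1: a = malloc(14) -> a = 0; heap: [0-13 ALLOC][14-42 FREE]
Op 2: b = malloc(3) -> b = 14; heap: [0-13 ALLOC][14-16 ALLOC][17-42 FREE]
Op 3: a = realloc(a, 12) -> a = 0; heap: [0-11 ALLOC][12-13 FREE][14-16 ALLOC][17-42 FREE]
Op 4: free(a) -> (freed a); heap: [0-13 FREE][14-16 ALLOC][17-42 FREE]
Op 5: c = malloc(7) -> c = 0; heap: [0-6 ALLOC][7-13 FREE][14-16 ALLOC][17-42 FREE]
Op 6: b = realloc(b, 15) -> b = 14; heap: [0-6 ALLOC][7-13 FREE][14-28 ALLOC][29-42 FREE]
Free blocks: [7 14] total_free=21 largest=14 -> 100*(21-14)/21 = 700/21 ≈ 33.333 -> rounds to 33

Answer: 33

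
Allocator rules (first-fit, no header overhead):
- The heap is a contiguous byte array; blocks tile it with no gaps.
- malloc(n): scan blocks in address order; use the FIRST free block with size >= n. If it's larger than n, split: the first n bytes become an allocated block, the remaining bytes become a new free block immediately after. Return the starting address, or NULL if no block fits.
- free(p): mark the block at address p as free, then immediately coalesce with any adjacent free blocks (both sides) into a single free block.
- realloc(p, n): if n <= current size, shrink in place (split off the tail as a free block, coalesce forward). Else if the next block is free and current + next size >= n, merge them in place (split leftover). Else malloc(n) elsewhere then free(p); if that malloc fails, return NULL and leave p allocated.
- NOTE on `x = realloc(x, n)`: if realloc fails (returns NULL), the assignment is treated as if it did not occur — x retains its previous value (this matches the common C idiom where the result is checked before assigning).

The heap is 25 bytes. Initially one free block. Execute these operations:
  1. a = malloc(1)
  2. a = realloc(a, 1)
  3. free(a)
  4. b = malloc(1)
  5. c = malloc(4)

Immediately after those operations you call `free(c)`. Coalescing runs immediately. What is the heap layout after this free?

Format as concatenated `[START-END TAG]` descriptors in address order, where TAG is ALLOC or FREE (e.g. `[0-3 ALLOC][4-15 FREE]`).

Answer: [0-0 ALLOC][1-24 FREE]

Derivation:
Op 1: a = malloc(1) -> a = 0; heap: [0-0 ALLOC][1-24 FREE]
Op 2: a = realloc(a, 1) -> a = 0; heap: [0-0 ALLOC][1-24 FREE]
Op 3: free(a) -> (freed a); heap: [0-24 FREE]
Op 4: b = malloc(1) -> b = 0; heap: [0-0 ALLOC][1-24 FREE]
Op 5: c = malloc(4) -> c = 1; heap: [0-0 ALLOC][1-4 ALLOC][5-24 FREE]
free(c): c = 1 -> block [1-4 ALLOC]; mark free, coalesce with adjacent free neighbors -> [0-0 ALLOC][1-24 FREE]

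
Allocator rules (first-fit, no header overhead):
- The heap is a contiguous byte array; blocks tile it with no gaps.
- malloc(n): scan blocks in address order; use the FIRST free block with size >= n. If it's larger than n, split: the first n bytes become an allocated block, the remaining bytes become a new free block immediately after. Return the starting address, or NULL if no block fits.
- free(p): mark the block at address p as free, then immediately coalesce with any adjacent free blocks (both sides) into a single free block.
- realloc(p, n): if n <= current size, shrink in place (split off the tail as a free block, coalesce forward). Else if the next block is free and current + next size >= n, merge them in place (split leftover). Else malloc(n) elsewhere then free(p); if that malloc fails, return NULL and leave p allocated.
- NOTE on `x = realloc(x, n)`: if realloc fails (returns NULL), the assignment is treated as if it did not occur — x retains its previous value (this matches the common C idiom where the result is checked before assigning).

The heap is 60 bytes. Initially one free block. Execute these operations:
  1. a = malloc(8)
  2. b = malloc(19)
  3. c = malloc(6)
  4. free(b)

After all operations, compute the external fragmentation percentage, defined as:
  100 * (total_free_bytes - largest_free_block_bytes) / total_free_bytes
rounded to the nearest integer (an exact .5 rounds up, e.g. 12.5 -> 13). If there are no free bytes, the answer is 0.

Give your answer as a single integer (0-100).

Answer: 41

Derivation:
Op 1: a = malloc(8) -> a = 0; heap: [0-7 ALLOC][8-59 FREE]
Op 2: b = malloc(19) -> b = 8; heap: [0-7 ALLOC][8-26 ALLOC][27-59 FREE]
Op 3: c = malloc(6) -> c = 27; heap: [0-7 ALLOC][8-26 ALLOC][27-32 ALLOC][33-59 FREE]
Op 4: free(b) -> (freed b); heap: [0-7 ALLOC][8-26 FREE][27-32 ALLOC][33-59 FREE]
Free blocks: [19 27] total_free=46 largest=27 -> 100*(46-27)/46 = 1900/46 ≈ 41.304 -> rounds to 41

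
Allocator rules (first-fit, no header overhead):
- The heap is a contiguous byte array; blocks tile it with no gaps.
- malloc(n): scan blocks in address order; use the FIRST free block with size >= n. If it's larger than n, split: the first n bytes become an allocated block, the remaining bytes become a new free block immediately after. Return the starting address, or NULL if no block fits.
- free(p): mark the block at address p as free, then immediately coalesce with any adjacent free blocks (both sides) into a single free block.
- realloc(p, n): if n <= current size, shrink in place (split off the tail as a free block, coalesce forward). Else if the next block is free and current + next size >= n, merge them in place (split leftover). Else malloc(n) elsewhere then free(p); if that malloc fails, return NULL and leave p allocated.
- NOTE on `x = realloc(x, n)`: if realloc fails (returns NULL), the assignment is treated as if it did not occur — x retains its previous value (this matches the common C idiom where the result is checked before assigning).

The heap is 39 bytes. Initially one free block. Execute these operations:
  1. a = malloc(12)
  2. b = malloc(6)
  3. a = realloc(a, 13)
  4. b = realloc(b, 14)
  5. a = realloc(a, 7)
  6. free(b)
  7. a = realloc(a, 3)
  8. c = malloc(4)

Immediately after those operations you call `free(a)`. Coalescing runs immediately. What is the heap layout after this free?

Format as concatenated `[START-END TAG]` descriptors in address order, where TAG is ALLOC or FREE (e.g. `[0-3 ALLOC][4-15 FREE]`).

Op 1: a = malloc(12) -> a = 0; heap: [0-11 ALLOC][12-38 FREE]
Op 2: b = malloc(6) -> b = 12; heap: [0-11 ALLOC][12-17 ALLOC][18-38 FREE]
Op 3: a = realloc(a, 13) -> a = 18; heap: [0-11 FREE][12-17 ALLOC][18-30 ALLOC][31-38 FREE]
Op 4: b = realloc(b, 14) -> NULL (b unchanged); heap: [0-11 FREE][12-17 ALLOC][18-30 ALLOC][31-38 FREE]
Op 5: a = realloc(a, 7) -> a = 18; heap: [0-11 FREE][12-17 ALLOC][18-24 ALLOC][25-38 FREE]
Op 6: free(b) -> (freed b); heap: [0-17 FREE][18-24 ALLOC][25-38 FREE]
Op 7: a = realloc(a, 3) -> a = 18; heap: [0-17 FREE][18-20 ALLOC][21-38 FREE]
Op 8: c = malloc(4) -> c = 0; heap: [0-3 ALLOC][4-17 FREE][18-20 ALLOC][21-38 FREE]
free(a): a = 18 -> block [18-20 ALLOC]; mark free, coalesce with adjacent free neighbors -> [0-3 ALLOC][4-38 FREE]

Answer: [0-3 ALLOC][4-38 FREE]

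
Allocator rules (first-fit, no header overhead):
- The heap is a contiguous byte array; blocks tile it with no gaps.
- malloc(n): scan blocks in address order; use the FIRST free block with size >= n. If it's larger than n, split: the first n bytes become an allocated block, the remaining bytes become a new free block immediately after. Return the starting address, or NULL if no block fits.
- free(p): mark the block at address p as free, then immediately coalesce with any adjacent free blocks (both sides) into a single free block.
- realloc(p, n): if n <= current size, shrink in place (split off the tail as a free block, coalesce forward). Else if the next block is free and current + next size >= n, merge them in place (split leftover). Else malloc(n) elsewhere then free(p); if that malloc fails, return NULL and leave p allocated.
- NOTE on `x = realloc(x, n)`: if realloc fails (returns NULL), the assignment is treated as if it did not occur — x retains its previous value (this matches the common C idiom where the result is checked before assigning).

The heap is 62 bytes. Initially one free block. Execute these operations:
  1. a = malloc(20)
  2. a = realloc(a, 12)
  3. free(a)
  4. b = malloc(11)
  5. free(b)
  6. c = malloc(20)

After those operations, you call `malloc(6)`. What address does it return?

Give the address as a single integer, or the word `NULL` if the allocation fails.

Answer: 20

Derivation:
Op 1: a = malloc(20) -> a = 0; heap: [0-19 ALLOC][20-61 FREE]
Op 2: a = realloc(a, 12) -> a = 0; heap: [0-11 ALLOC][12-61 FREE]
Op 3: free(a) -> (freed a); heap: [0-61 FREE]
Op 4: b = malloc(11) -> b = 0; heap: [0-10 ALLOC][11-61 FREE]
Op 5: free(b) -> (freed b); heap: [0-61 FREE]
Op 6: c = malloc(20) -> c = 0; heap: [0-19 ALLOC][20-61 FREE]
malloc(6): first-fit scan over [0-19 ALLOC][20-61 FREE] -> 20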